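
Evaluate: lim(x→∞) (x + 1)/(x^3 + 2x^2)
This is an ∞/∞ indeterminate form.

Apply L'Hôpital's rule: differentiate numerator and denominator separately.
  f(x) = x + 1   ⇒   f'(x) = 1
  g(x) = x^3 + 2·x^2   ⇒   g'(x) = 3·x^2 + 4·x
  lim(x→∞) f'(x)/g'(x) = lim(x→∞) (1)/(3·x^2 + 4·x)
  = 0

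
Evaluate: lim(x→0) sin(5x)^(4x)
This is an exponential indeterminate form.

For exponential indeterminate forms, take the natural log:
  Let L = lim(x→0) sin(5x)^(4x)
  Then ln(L) = lim(x→0) [exponent × ln(base)]
  Evaluate using L'Hôpital or standard limits, then exponentiate.
  L = 1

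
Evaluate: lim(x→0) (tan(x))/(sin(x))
This is a 0/0 indeterminate form.

Apply L'Hôpital's rule: differentiate numerator and denominator separately.
  f(x) = tan(x)   ⇒   f'(x) = tan(x)^2 + 1
  g(x) = sin(x)   ⇒   g'(x) = cos(x)
  lim(x→0) f'(x)/g'(x) = lim(x→0) (tan(x)^2 + 1)/(cos(x))
  = 1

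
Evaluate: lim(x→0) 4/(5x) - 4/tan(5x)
This is an ∞-∞ indeterminate form.

Combine fractions or rationalize to convert ∞-∞ to 0/0 form:
  lim(x→0) 4/(5x) - 4/tan(5x) = 0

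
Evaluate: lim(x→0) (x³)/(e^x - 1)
This is a 0/0 indeterminate form.

Apply L'Hôpital's rule: differentiate numerator and denominator separately.
  f(x) = x^3   ⇒   f'(x) = 3·x^2
  g(x) = e^(x) - 1   ⇒   g'(x) = e^(x)
  lim(x→0) f'(x)/g'(x) = lim(x→0) (3·x^2)/(e^(x))
  = 0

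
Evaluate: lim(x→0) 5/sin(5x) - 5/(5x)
This is an ∞-∞ indeterminate form.

Combine fractions or rationalize to convert ∞-∞ to 0/0 form:
  lim(x→0) 5/sin(5x) - 5/(5x) = 0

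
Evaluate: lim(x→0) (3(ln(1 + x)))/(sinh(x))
This is a 0/0 indeterminate form.

Apply L'Hôpital's rule: differentiate numerator and denominator separately.
  f(x) = 3·ln(x + 1)   ⇒   f'(x) = 3/(x + 1)
  g(x) = sinh(x)   ⇒   g'(x) = cosh(x)
  lim(x→0) f'(x)/g'(x) = lim(x→0) (3/(x + 1))/(cosh(x))
  = 3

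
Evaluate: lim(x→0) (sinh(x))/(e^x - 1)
This is a 0/0 indeterminate form.

Apply L'Hôpital's rule: differentiate numerator and denominator separately.
  f(x) = sinh(x)   ⇒   f'(x) = cosh(x)
  g(x) = e^(x) - 1   ⇒   g'(x) = e^(x)
  lim(x→0) f'(x)/g'(x) = lim(x→0) (cosh(x))/(e^(x))
  = 1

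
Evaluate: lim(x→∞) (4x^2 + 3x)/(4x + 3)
This is an ∞/∞ indeterminate form.

Apply L'Hôpital's rule: differentiate numerator and denominator separately.
  f(x) = 4·x^2 + 3·x   ⇒   f'(x) = 8·x + 3
  g(x) = 4·x + 3   ⇒   g'(x) = 4
  lim(x→∞) f'(x)/g'(x) = lim(x→∞) (8·x + 3)/(4)
  = ∞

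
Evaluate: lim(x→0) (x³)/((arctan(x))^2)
This is a 0/0 indeterminate form.

Apply L'Hôpital's rule: differentiate numerator and denominator separately.
  f(x) = x^3   ⇒   f'(x) = 3·x^2
  g(x) = atan(x)^2   ⇒   g'(x) = 2·atan(x)/(x^2 + 1)
  lim(x→0) f'(x)/g'(x) = lim(x→0) (3·x^2)/(2·atan(x)/(x^2 + 1))
  = 0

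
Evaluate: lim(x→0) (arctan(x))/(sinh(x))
This is a 0/0 indeterminate form.

Apply L'Hôpital's rule: differentiate numerator and denominator separately.
  f(x) = atan(x)   ⇒   f'(x) = 1/(x^2 + 1)
  g(x) = sinh(x)   ⇒   g'(x) = cosh(x)
  lim(x→0) f'(x)/g'(x) = lim(x→0) (1/(x^2 + 1))/(cosh(x))
  = 1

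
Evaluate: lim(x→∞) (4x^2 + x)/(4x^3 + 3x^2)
This is an ∞/∞ indeterminate form.

Apply L'Hôpital's rule: differentiate numerator and denominator separately.
  f(x) = 4·x^2 + x   ⇒   f'(x) = 8·x + 1
  g(x) = 4·x^3 + 3·x^2   ⇒   g'(x) = 12·x^2 + 6·x
  lim(x→∞) f'(x)/g'(x) = lim(x→∞) (8·x + 1)/(12·x^2 + 6·x)
  = 0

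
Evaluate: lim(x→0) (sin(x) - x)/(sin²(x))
This is a 0/0 indeterminate form.

Apply L'Hôpital's rule: differentiate numerator and denominator separately.
  f(x) = -x + sin(x)   ⇒   f'(x) = cos(x) - 1
  g(x) = sin(x)^2   ⇒   g'(x) = 2·sin(x)·cos(x)
  lim(x→0) f'(x)/g'(x) = lim(x→0) (cos(x) - 1)/(2·sin(x)·cos(x))
  = 0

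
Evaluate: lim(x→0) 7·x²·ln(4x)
This is a 0·∞ indeterminate form.

Rewrite 0·∞ as a quotient (0/0 or ∞/∞ form), then apply L'Hôpital's rule:
  lim(x→0) 7·x²·ln(4x) = 0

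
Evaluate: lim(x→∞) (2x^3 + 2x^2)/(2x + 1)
This is an ∞/∞ indeterminate form.

Apply L'Hôpital's rule: differentiate numerator and denominator separately.
  f(x) = 2·x^3 + 2·x^2   ⇒   f'(x) = 6·x^2 + 4·x
  g(x) = 2·x + 1   ⇒   g'(x) = 2
  lim(x→∞) f'(x)/g'(x) = lim(x→∞) (6·x^2 + 4·x)/(2)
  = ∞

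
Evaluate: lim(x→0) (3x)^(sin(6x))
This is an exponential indeterminate form.

For exponential indeterminate forms, take the natural log:
  Let L = lim(x→0) (3x)^(sin(6x))
  Then ln(L) = lim(x→0) [exponent × ln(base)]
  Evaluate using L'Hôpital or standard limits, then exponentiate.
  L = 1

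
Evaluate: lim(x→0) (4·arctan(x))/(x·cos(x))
This is a 0/0 indeterminate form.

Apply L'Hôpital's rule: differentiate numerator and denominator separately.
  f(x) = 4·atan(x)   ⇒   f'(x) = 4/(x^2 + 1)
  g(x) = x·cos(x)   ⇒   g'(x) = -x·sin(x) + cos(x)
  lim(x→0) f'(x)/g'(x) = lim(x→0) (4/(x^2 + 1))/(-x·sin(x) + cos(x))
  = 4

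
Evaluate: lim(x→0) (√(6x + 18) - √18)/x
This is a standard limit.

Factor or rationalize the expression:
  lim(x→0) (√(6x + 18) - √18)/x = sqrt(2)/2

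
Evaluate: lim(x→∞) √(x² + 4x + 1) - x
This is an ∞-∞ indeterminate form.

Combine fractions or rationalize to convert ∞-∞ to 0/0 form:
  lim(x→∞) √(x² + 4x + 1) - x = 2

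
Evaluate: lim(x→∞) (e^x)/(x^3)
This is an ∞/∞ indeterminate form.

Apply L'Hôpital's rule: differentiate numerator and denominator separately.
  f(x) = e^(x)   ⇒   f'(x) = e^(x)
  g(x) = x^3   ⇒   g'(x) = 3·x^2
  lim(x→∞) f'(x)/g'(x) = lim(x→∞) (e^(x))/(3·x^2)
  = ∞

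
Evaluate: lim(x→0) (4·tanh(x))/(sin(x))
This is a 0/0 indeterminate form.

Apply L'Hôpital's rule: differentiate numerator and denominator separately.
  f(x) = 4·tanh(x)   ⇒   f'(x) = 4 - 4·tanh(x)^2
  g(x) = sin(x)   ⇒   g'(x) = cos(x)
  lim(x→0) f'(x)/g'(x) = lim(x→0) (4 - 4·tanh(x)^2)/(cos(x))
  = 4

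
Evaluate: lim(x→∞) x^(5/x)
This is an exponential indeterminate form.

For exponential indeterminate forms, take the natural log:
  Let L = lim(x→∞) x^(5/x)
  Then ln(L) = lim(x→∞) [exponent × ln(base)]
  Evaluate using L'Hôpital or standard limits, then exponentiate.
  L = 1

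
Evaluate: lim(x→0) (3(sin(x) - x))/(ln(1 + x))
This is a 0/0 indeterminate form.

Apply L'Hôpital's rule: differentiate numerator and denominator separately.
  f(x) = -3·x + 3·sin(x)   ⇒   f'(x) = 3·cos(x) - 3
  g(x) = ln(x + 1)   ⇒   g'(x) = 1/(x + 1)
  lim(x→0) f'(x)/g'(x) = lim(x→0) (3·cos(x) - 3)/(1/(x + 1))
  = 0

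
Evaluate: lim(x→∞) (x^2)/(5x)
This is an ∞/∞ indeterminate form.

Apply L'Hôpital's rule: differentiate numerator and denominator separately.
  f(x) = x^2   ⇒   f'(x) = 2·x
  g(x) = 5·x   ⇒   g'(x) = 5
  lim(x→∞) f'(x)/g'(x) = lim(x→∞) (2·x)/(5)
  = ∞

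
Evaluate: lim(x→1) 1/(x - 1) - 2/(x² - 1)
This is an ∞-∞ indeterminate form.

Combine fractions or rationalize to convert ∞-∞ to 0/0 form:
  lim(x→1) 1/(x - 1) - 2/(x² - 1) = 1/2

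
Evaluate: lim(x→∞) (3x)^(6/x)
This is an exponential indeterminate form.

For exponential indeterminate forms, take the natural log:
  Let L = lim(x→∞) (3x)^(6/x)
  Then ln(L) = lim(x→∞) [exponent × ln(base)]
  Evaluate using L'Hôpital or standard limits, then exponentiate.
  L = 1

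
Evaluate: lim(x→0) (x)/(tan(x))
This is a 0/0 indeterminate form.

Apply L'Hôpital's rule: differentiate numerator and denominator separately.
  f(x) = x   ⇒   f'(x) = 1
  g(x) = tan(x)   ⇒   g'(x) = tan(x)^2 + 1
  lim(x→0) f'(x)/g'(x) = lim(x→0) (1)/(tan(x)^2 + 1)
  = 1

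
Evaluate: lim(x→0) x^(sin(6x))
This is an exponential indeterminate form.

For exponential indeterminate forms, take the natural log:
  Let L = lim(x→0) x^(sin(6x))
  Then ln(L) = lim(x→0) [exponent × ln(base)]
  Evaluate using L'Hôpital or standard limits, then exponentiate.
  L = 1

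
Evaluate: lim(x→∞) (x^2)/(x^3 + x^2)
This is an ∞/∞ indeterminate form.

Apply L'Hôpital's rule: differentiate numerator and denominator separately.
  f(x) = x^2   ⇒   f'(x) = 2·x
  g(x) = x^3 + x^2   ⇒   g'(x) = 3·x^2 + 2·x
  lim(x→∞) f'(x)/g'(x) = lim(x→∞) (2·x)/(3·x^2 + 2·x)
  = 0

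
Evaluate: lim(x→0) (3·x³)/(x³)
This is a 0/0 indeterminate form.

Apply L'Hôpital's rule: differentiate numerator and denominator separately.
  f(x) = 3·x^3   ⇒   f'(x) = 9·x^2
  g(x) = x^3   ⇒   g'(x) = 3·x^2
  lim(x→0) f'(x)/g'(x) = lim(x→0) (9·x^2)/(3·x^2)
  = 3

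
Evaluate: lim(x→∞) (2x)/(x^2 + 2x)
This is an ∞/∞ indeterminate form.

Apply L'Hôpital's rule: differentiate numerator and denominator separately.
  f(x) = 2·x   ⇒   f'(x) = 2
  g(x) = x^2 + 2·x   ⇒   g'(x) = 2·x + 2
  lim(x→∞) f'(x)/g'(x) = lim(x→∞) (2)/(2·x + 2)
  = 0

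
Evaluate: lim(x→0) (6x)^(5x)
This is an exponential indeterminate form.

For exponential indeterminate forms, take the natural log:
  Let L = lim(x→0) (6x)^(5x)
  Then ln(L) = lim(x→0) [exponent × ln(base)]
  Evaluate using L'Hôpital or standard limits, then exponentiate.
  L = 1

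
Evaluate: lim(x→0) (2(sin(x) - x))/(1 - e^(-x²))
This is a 0/0 indeterminate form.

Apply L'Hôpital's rule: differentiate numerator and denominator separately.
  f(x) = -2·x + 2·sin(x)   ⇒   f'(x) = 2·cos(x) - 2
  g(x) = 1 - e^(-x^2)   ⇒   g'(x) = 2·x·e^(-x^2)
  lim(x→0) f'(x)/g'(x) = lim(x→0) (2·cos(x) - 2)/(2·x·e^(-x^2))
  = 0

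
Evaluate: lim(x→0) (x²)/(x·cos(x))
This is a 0/0 indeterminate form.

Apply L'Hôpital's rule: differentiate numerator and denominator separately.
  f(x) = x^2   ⇒   f'(x) = 2·x
  g(x) = x·cos(x)   ⇒   g'(x) = -x·sin(x) + cos(x)
  lim(x→0) f'(x)/g'(x) = lim(x→0) (2·x)/(-x·sin(x) + cos(x))
  = 0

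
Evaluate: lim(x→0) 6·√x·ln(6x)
This is a 0·∞ indeterminate form.

Rewrite 0·∞ as a quotient (0/0 or ∞/∞ form), then apply L'Hôpital's rule:
  lim(x→0) 6·√x·ln(6x) = 0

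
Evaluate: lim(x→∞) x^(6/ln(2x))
This is an exponential indeterminate form.

For exponential indeterminate forms, take the natural log:
  Let L = lim(x→∞) x^(6/ln(2x))
  Then ln(L) = lim(x→∞) [exponent × ln(base)]
  Evaluate using L'Hôpital or standard limits, then exponentiate.
  L = e^(6)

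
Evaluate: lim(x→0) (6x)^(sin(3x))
This is an exponential indeterminate form.

For exponential indeterminate forms, take the natural log:
  Let L = lim(x→0) (6x)^(sin(3x))
  Then ln(L) = lim(x→0) [exponent × ln(base)]
  Evaluate using L'Hôpital or standard limits, then exponentiate.
  L = 1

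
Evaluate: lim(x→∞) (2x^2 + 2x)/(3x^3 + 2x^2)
This is an ∞/∞ indeterminate form.

Apply L'Hôpital's rule: differentiate numerator and denominator separately.
  f(x) = 2·x^2 + 2·x   ⇒   f'(x) = 4·x + 2
  g(x) = 3·x^3 + 2·x^2   ⇒   g'(x) = 9·x^2 + 4·x
  lim(x→∞) f'(x)/g'(x) = lim(x→∞) (4·x + 2)/(9·x^2 + 4·x)
  = 0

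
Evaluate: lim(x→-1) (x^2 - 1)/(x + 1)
This is a standard limit.

Factor or rationalize the expression:
  lim(x→-1) (x^2 - 1)/(x + 1) = -2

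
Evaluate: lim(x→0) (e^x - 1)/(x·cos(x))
This is a 0/0 indeterminate form.

Apply L'Hôpital's rule: differentiate numerator and denominator separately.
  f(x) = e^(x) - 1   ⇒   f'(x) = e^(x)
  g(x) = x·cos(x)   ⇒   g'(x) = -x·sin(x) + cos(x)
  lim(x→0) f'(x)/g'(x) = lim(x→0) (e^(x))/(-x·sin(x) + cos(x))
  = 1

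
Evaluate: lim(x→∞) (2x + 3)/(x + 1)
This is an ∞/∞ indeterminate form.

Apply L'Hôpital's rule: differentiate numerator and denominator separately.
  f(x) = 2·x + 3   ⇒   f'(x) = 2
  g(x) = x + 1   ⇒   g'(x) = 1
  lim(x→∞) f'(x)/g'(x) = lim(x→∞) (2)/(1)
  = 2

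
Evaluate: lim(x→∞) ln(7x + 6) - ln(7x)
This is an ∞-∞ indeterminate form.

Combine fractions or rationalize to convert ∞-∞ to 0/0 form:
  lim(x→∞) ln(7x + 6) - ln(7x) = 0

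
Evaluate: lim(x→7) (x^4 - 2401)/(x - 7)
This is a standard limit.

Factor or rationalize the expression:
  lim(x→7) (x^4 - 2401)/(x - 7) = 1372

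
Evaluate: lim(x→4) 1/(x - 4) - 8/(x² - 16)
This is an ∞-∞ indeterminate form.

Combine fractions or rationalize to convert ∞-∞ to 0/0 form:
  lim(x→4) 1/(x - 4) - 8/(x² - 16) = 1/8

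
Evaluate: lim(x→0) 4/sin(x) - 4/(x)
This is an ∞-∞ indeterminate form.

Combine fractions or rationalize to convert ∞-∞ to 0/0 form:
  lim(x→0) 4/sin(x) - 4/(x) = 0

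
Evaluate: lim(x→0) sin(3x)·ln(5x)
This is a 0·∞ indeterminate form.

Rewrite 0·∞ as a quotient (0/0 or ∞/∞ form), then apply L'Hôpital's rule:
  lim(x→0) sin(3x)·ln(5x) = 0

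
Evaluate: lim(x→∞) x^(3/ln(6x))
This is an exponential indeterminate form.

For exponential indeterminate forms, take the natural log:
  Let L = lim(x→∞) x^(3/ln(6x))
  Then ln(L) = lim(x→∞) [exponent × ln(base)]
  Evaluate using L'Hôpital or standard limits, then exponentiate.
  L = e^(3)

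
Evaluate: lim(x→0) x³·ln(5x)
This is a 0·∞ indeterminate form.

Rewrite 0·∞ as a quotient (0/0 or ∞/∞ form), then apply L'Hôpital's rule:
  lim(x→0) x³·ln(5x) = 0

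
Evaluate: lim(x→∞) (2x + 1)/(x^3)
This is an ∞/∞ indeterminate form.

Apply L'Hôpital's rule: differentiate numerator and denominator separately.
  f(x) = 2·x + 1   ⇒   f'(x) = 2
  g(x) = x^3   ⇒   g'(x) = 3·x^2
  lim(x→∞) f'(x)/g'(x) = lim(x→∞) (2)/(3·x^2)
  = 0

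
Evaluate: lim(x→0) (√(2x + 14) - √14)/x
This is a standard limit.

Factor or rationalize the expression:
  lim(x→0) (√(2x + 14) - √14)/x = sqrt(14)/14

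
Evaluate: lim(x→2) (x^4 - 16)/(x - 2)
This is a standard limit.

Factor or rationalize the expression:
  lim(x→2) (x^4 - 16)/(x - 2) = 32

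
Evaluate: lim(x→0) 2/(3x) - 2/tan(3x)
This is an ∞-∞ indeterminate form.

Combine fractions or rationalize to convert ∞-∞ to 0/0 form:
  lim(x→0) 2/(3x) - 2/tan(3x) = 0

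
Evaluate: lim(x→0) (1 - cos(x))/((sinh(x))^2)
This is a 0/0 indeterminate form.

Apply L'Hôpital's rule: differentiate numerator and denominator separately.
  f(x) = 1 - cos(x)   ⇒   f'(x) = sin(x)
  g(x) = sinh(x)^2   ⇒   g'(x) = 2·sinh(x)·cosh(x)
  lim(x→0) f'(x)/g'(x) = lim(x→0) (sin(x))/(2·sinh(x)·cosh(x))
  = 1/2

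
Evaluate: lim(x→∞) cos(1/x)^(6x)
This is an exponential indeterminate form.

For exponential indeterminate forms, take the natural log:
  Let L = lim(x→∞) cos(1/x)^(6x)
  Then ln(L) = lim(x→∞) [exponent × ln(base)]
  Evaluate using L'Hôpital or standard limits, then exponentiate.
  L = 1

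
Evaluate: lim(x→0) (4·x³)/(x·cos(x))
This is a 0/0 indeterminate form.

Apply L'Hôpital's rule: differentiate numerator and denominator separately.
  f(x) = 4·x^3   ⇒   f'(x) = 12·x^2
  g(x) = x·cos(x)   ⇒   g'(x) = -x·sin(x) + cos(x)
  lim(x→0) f'(x)/g'(x) = lim(x→0) (12·x^2)/(-x·sin(x) + cos(x))
  = 0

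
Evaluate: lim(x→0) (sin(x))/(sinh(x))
This is a 0/0 indeterminate form.

Apply L'Hôpital's rule: differentiate numerator and denominator separately.
  f(x) = sin(x)   ⇒   f'(x) = cos(x)
  g(x) = sinh(x)   ⇒   g'(x) = cosh(x)
  lim(x→0) f'(x)/g'(x) = lim(x→0) (cos(x))/(cosh(x))
  = 1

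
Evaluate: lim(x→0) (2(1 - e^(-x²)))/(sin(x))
This is a 0/0 indeterminate form.

Apply L'Hôpital's rule: differentiate numerator and denominator separately.
  f(x) = 2 - 2·e^(-x^2)   ⇒   f'(x) = 4·x·e^(-x^2)
  g(x) = sin(x)   ⇒   g'(x) = cos(x)
  lim(x→0) f'(x)/g'(x) = lim(x→0) (4·x·e^(-x^2))/(cos(x))
  = 0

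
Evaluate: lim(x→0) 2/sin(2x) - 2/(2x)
This is an ∞-∞ indeterminate form.

Combine fractions or rationalize to convert ∞-∞ to 0/0 form:
  lim(x→0) 2/sin(2x) - 2/(2x) = 0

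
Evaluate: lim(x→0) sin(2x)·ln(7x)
This is a 0·∞ indeterminate form.

Rewrite 0·∞ as a quotient (0/0 or ∞/∞ form), then apply L'Hôpital's rule:
  lim(x→0) sin(2x)·ln(7x) = 0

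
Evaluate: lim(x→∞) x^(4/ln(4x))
This is an exponential indeterminate form.

For exponential indeterminate forms, take the natural log:
  Let L = lim(x→∞) x^(4/ln(4x))
  Then ln(L) = lim(x→∞) [exponent × ln(base)]
  Evaluate using L'Hôpital or standard limits, then exponentiate.
  L = e^(4)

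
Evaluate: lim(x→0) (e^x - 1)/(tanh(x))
This is a 0/0 indeterminate form.

Apply L'Hôpital's rule: differentiate numerator and denominator separately.
  f(x) = e^(x) - 1   ⇒   f'(x) = e^(x)
  g(x) = tanh(x)   ⇒   g'(x) = 1 - tanh(x)^2
  lim(x→0) f'(x)/g'(x) = lim(x→0) (e^(x))/(1 - tanh(x)^2)
  = 1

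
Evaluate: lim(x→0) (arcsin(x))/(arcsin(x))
This is a 0/0 indeterminate form.

Apply L'Hôpital's rule: differentiate numerator and denominator separately.
  f(x) = asin(x)   ⇒   f'(x) = 1/sqrt(1 - x^2)
  g(x) = asin(x)   ⇒   g'(x) = 1/sqrt(1 - x^2)
  lim(x→0) f'(x)/g'(x) = lim(x→0) (1/sqrt(1 - x^2))/(1/sqrt(1 - x^2))
  = 1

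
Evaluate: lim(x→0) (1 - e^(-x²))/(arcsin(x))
This is a 0/0 indeterminate form.

Apply L'Hôpital's rule: differentiate numerator and denominator separately.
  f(x) = 1 - e^(-x^2)   ⇒   f'(x) = 2·x·e^(-x^2)
  g(x) = asin(x)   ⇒   g'(x) = 1/sqrt(1 - x^2)
  lim(x→0) f'(x)/g'(x) = lim(x→0) (2·x·e^(-x^2))/(1/sqrt(1 - x^2))
  = 0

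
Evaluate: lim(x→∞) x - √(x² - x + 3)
This is an ∞-∞ indeterminate form.

Combine fractions or rationalize to convert ∞-∞ to 0/0 form:
  lim(x→∞) x - √(x² - x + 3) = 1/2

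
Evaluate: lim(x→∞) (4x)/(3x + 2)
This is an ∞/∞ indeterminate form.

Apply L'Hôpital's rule: differentiate numerator and denominator separately.
  f(x) = 4·x   ⇒   f'(x) = 4
  g(x) = 3·x + 2   ⇒   g'(x) = 3
  lim(x→∞) f'(x)/g'(x) = lim(x→∞) (4)/(3)
  = 4/3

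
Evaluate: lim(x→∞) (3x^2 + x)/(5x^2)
This is an ∞/∞ indeterminate form.

Apply L'Hôpital's rule: differentiate numerator and denominator separately.
  f(x) = 3·x^2 + x   ⇒   f'(x) = 6·x + 1
  g(x) = 5·x^2   ⇒   g'(x) = 10·x
  lim(x→∞) f'(x)/g'(x) = lim(x→∞) (6·x + 1)/(10·x)
  = 3/5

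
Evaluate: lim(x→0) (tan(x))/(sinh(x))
This is a 0/0 indeterminate form.

Apply L'Hôpital's rule: differentiate numerator and denominator separately.
  f(x) = tan(x)   ⇒   f'(x) = tan(x)^2 + 1
  g(x) = sinh(x)   ⇒   g'(x) = cosh(x)
  lim(x→0) f'(x)/g'(x) = lim(x→0) (tan(x)^2 + 1)/(cosh(x))
  = 1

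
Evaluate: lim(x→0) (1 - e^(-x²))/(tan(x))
This is a 0/0 indeterminate form.

Apply L'Hôpital's rule: differentiate numerator and denominator separately.
  f(x) = 1 - e^(-x^2)   ⇒   f'(x) = 2·x·e^(-x^2)
  g(x) = tan(x)   ⇒   g'(x) = tan(x)^2 + 1
  lim(x→0) f'(x)/g'(x) = lim(x→0) (2·x·e^(-x^2))/(tan(x)^2 + 1)
  = 0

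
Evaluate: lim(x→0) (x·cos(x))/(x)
This is a 0/0 indeterminate form.

Apply L'Hôpital's rule: differentiate numerator and denominator separately.
  f(x) = x·cos(x)   ⇒   f'(x) = -x·sin(x) + cos(x)
  g(x) = x   ⇒   g'(x) = 1
  lim(x→0) f'(x)/g'(x) = lim(x→0) (-x·sin(x) + cos(x))/(1)
  = 1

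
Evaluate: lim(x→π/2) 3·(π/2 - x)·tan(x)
This is a 0·∞ indeterminate form.

Rewrite 0·∞ as a quotient (0/0 or ∞/∞ form), then apply L'Hôpital's rule:
  lim(x→π/2) 3·(π/2 - x)·tan(x) = 3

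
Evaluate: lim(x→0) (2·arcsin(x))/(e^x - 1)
This is a 0/0 indeterminate form.

Apply L'Hôpital's rule: differentiate numerator and denominator separately.
  f(x) = 2·asin(x)   ⇒   f'(x) = 2/sqrt(1 - x^2)
  g(x) = e^(x) - 1   ⇒   g'(x) = e^(x)
  lim(x→0) f'(x)/g'(x) = lim(x→0) (2/sqrt(1 - x^2))/(e^(x))
  = 2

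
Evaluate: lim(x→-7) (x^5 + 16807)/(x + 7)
This is a standard limit.

Factor or rationalize the expression:
  lim(x→-7) (x^5 + 16807)/(x + 7) = 12005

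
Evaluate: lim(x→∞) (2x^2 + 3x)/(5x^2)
This is an ∞/∞ indeterminate form.

Apply L'Hôpital's rule: differentiate numerator and denominator separately.
  f(x) = 2·x^2 + 3·x   ⇒   f'(x) = 4·x + 3
  g(x) = 5·x^2   ⇒   g'(x) = 10·x
  lim(x→∞) f'(x)/g'(x) = lim(x→∞) (4·x + 3)/(10·x)
  = 2/5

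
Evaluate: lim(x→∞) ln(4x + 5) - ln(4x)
This is an ∞-∞ indeterminate form.

Combine fractions or rationalize to convert ∞-∞ to 0/0 form:
  lim(x→∞) ln(4x + 5) - ln(4x) = 0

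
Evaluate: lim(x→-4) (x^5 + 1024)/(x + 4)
This is a standard limit.

Factor or rationalize the expression:
  lim(x→-4) (x^5 + 1024)/(x + 4) = 1280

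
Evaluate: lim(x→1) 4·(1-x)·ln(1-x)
This is a 0·∞ indeterminate form.

Rewrite 0·∞ as a quotient (0/0 or ∞/∞ form), then apply L'Hôpital's rule:
  lim(x→1) 4·(1-x)·ln(1-x) = 0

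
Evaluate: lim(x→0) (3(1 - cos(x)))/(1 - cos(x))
This is a 0/0 indeterminate form.

Apply L'Hôpital's rule: differentiate numerator and denominator separately.
  f(x) = 3 - 3·cos(x)   ⇒   f'(x) = 3·sin(x)
  g(x) = 1 - cos(x)   ⇒   g'(x) = sin(x)
  lim(x→0) f'(x)/g'(x) = lim(x→0) (3·sin(x))/(sin(x))
  = 3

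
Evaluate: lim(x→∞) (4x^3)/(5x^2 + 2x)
This is an ∞/∞ indeterminate form.

Apply L'Hôpital's rule: differentiate numerator and denominator separately.
  f(x) = 4·x^3   ⇒   f'(x) = 12·x^2
  g(x) = 5·x^2 + 2·x   ⇒   g'(x) = 10·x + 2
  lim(x→∞) f'(x)/g'(x) = lim(x→∞) (12·x^2)/(10·x + 2)
  = ∞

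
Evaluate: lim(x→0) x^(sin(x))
This is an exponential indeterminate form.

For exponential indeterminate forms, take the natural log:
  Let L = lim(x→0) x^(sin(x))
  Then ln(L) = lim(x→0) [exponent × ln(base)]
  Evaluate using L'Hôpital or standard limits, then exponentiate.
  L = 1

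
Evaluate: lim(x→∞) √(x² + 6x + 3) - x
This is an ∞-∞ indeterminate form.

Combine fractions or rationalize to convert ∞-∞ to 0/0 form:
  lim(x→∞) √(x² + 6x + 3) - x = 3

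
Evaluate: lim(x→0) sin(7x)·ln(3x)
This is a 0·∞ indeterminate form.

Rewrite 0·∞ as a quotient (0/0 or ∞/∞ form), then apply L'Hôpital's rule:
  lim(x→0) sin(7x)·ln(3x) = 0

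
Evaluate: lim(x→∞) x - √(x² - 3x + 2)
This is an ∞-∞ indeterminate form.

Combine fractions or rationalize to convert ∞-∞ to 0/0 form:
  lim(x→∞) x - √(x² - 3x + 2) = 3/2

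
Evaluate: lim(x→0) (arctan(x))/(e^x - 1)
This is a 0/0 indeterminate form.

Apply L'Hôpital's rule: differentiate numerator and denominator separately.
  f(x) = atan(x)   ⇒   f'(x) = 1/(x^2 + 1)
  g(x) = e^(x) - 1   ⇒   g'(x) = e^(x)
  lim(x→0) f'(x)/g'(x) = lim(x→0) (1/(x^2 + 1))/(e^(x))
  = 1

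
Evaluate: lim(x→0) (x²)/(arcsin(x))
This is a 0/0 indeterminate form.

Apply L'Hôpital's rule: differentiate numerator and denominator separately.
  f(x) = x^2   ⇒   f'(x) = 2·x
  g(x) = asin(x)   ⇒   g'(x) = 1/sqrt(1 - x^2)
  lim(x→0) f'(x)/g'(x) = lim(x→0) (2·x)/(1/sqrt(1 - x^2))
  = 0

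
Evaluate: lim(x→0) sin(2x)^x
This is an exponential indeterminate form.

For exponential indeterminate forms, take the natural log:
  Let L = lim(x→0) sin(2x)^x
  Then ln(L) = lim(x→0) [exponent × ln(base)]
  Evaluate using L'Hôpital or standard limits, then exponentiate.
  L = 1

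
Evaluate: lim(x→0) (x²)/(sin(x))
This is a 0/0 indeterminate form.

Apply L'Hôpital's rule: differentiate numerator and denominator separately.
  f(x) = x^2   ⇒   f'(x) = 2·x
  g(x) = sin(x)   ⇒   g'(x) = cos(x)
  lim(x→0) f'(x)/g'(x) = lim(x→0) (2·x)/(cos(x))
  = 0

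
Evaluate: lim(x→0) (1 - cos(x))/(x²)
This is a 0/0 indeterminate form.

Apply L'Hôpital's rule: differentiate numerator and denominator separately.
  f(x) = 1 - cos(x)   ⇒   f'(x) = sin(x)
  g(x) = x^2   ⇒   g'(x) = 2·x
  lim(x→0) f'(x)/g'(x) = lim(x→0) (sin(x))/(2·x)
  = 1/2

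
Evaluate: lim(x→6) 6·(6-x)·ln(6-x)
This is a 0·∞ indeterminate form.

Rewrite 0·∞ as a quotient (0/0 or ∞/∞ form), then apply L'Hôpital's rule:
  lim(x→6) 6·(6-x)·ln(6-x) = 0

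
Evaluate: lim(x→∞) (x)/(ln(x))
This is an ∞/∞ indeterminate form.

Apply L'Hôpital's rule: differentiate numerator and denominator separately.
  f(x) = x   ⇒   f'(x) = 1
  g(x) = ln(x)   ⇒   g'(x) = 1/x
  lim(x→∞) f'(x)/g'(x) = lim(x→∞) (1)/(1/x)
  = ∞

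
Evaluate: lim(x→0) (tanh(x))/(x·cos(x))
This is a 0/0 indeterminate form.

Apply L'Hôpital's rule: differentiate numerator and denominator separately.
  f(x) = tanh(x)   ⇒   f'(x) = 1 - tanh(x)^2
  g(x) = x·cos(x)   ⇒   g'(x) = -x·sin(x) + cos(x)
  lim(x→0) f'(x)/g'(x) = lim(x→0) (1 - tanh(x)^2)/(-x·sin(x) + cos(x))
  = 1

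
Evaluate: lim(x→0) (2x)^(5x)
This is an exponential indeterminate form.

For exponential indeterminate forms, take the natural log:
  Let L = lim(x→0) (2x)^(5x)
  Then ln(L) = lim(x→0) [exponent × ln(base)]
  Evaluate using L'Hôpital or standard limits, then exponentiate.
  L = 1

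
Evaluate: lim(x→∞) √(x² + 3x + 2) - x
This is an ∞-∞ indeterminate form.

Combine fractions or rationalize to convert ∞-∞ to 0/0 form:
  lim(x→∞) √(x² + 3x + 2) - x = 3/2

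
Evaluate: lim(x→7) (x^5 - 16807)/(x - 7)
This is a standard limit.

Factor or rationalize the expression:
  lim(x→7) (x^5 - 16807)/(x - 7) = 12005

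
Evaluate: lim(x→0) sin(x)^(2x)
This is an exponential indeterminate form.

For exponential indeterminate forms, take the natural log:
  Let L = lim(x→0) sin(x)^(2x)
  Then ln(L) = lim(x→0) [exponent × ln(base)]
  Evaluate using L'Hôpital or standard limits, then exponentiate.
  L = 1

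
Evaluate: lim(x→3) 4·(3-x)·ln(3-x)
This is a 0·∞ indeterminate form.

Rewrite 0·∞ as a quotient (0/0 or ∞/∞ form), then apply L'Hôpital's rule:
  lim(x→3) 4·(3-x)·ln(3-x) = 0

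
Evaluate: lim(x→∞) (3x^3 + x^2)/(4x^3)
This is an ∞/∞ indeterminate form.

Apply L'Hôpital's rule: differentiate numerator and denominator separately.
  f(x) = 3·x^3 + x^2   ⇒   f'(x) = 9·x^2 + 2·x
  g(x) = 4·x^3   ⇒   g'(x) = 12·x^2
  lim(x→∞) f'(x)/g'(x) = lim(x→∞) (9·x^2 + 2·x)/(12·x^2)
  = 3/4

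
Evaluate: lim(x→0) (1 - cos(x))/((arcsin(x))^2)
This is a 0/0 indeterminate form.

Apply L'Hôpital's rule: differentiate numerator and denominator separately.
  f(x) = 1 - cos(x)   ⇒   f'(x) = sin(x)
  g(x) = asin(x)^2   ⇒   g'(x) = 2·asin(x)/sqrt(1 - x^2)
  lim(x→0) f'(x)/g'(x) = lim(x→0) (sin(x))/(2·asin(x)/sqrt(1 - x^2))
  = 1/2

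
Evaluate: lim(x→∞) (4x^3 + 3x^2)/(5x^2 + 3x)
This is an ∞/∞ indeterminate form.

Apply L'Hôpital's rule: differentiate numerator and denominator separately.
  f(x) = 4·x^3 + 3·x^2   ⇒   f'(x) = 12·x^2 + 6·x
  g(x) = 5·x^2 + 3·x   ⇒   g'(x) = 10·x + 3
  lim(x→∞) f'(x)/g'(x) = lim(x→∞) (12·x^2 + 6·x)/(10·x + 3)
  = ∞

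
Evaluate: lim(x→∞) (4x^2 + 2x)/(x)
This is an ∞/∞ indeterminate form.

Apply L'Hôpital's rule: differentiate numerator and denominator separately.
  f(x) = 4·x^2 + 2·x   ⇒   f'(x) = 8·x + 2
  g(x) = x   ⇒   g'(x) = 1
  lim(x→∞) f'(x)/g'(x) = lim(x→∞) (8·x + 2)/(1)
  = ∞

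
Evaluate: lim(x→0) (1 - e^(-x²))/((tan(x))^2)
This is a 0/0 indeterminate form.

Apply L'Hôpital's rule: differentiate numerator and denominator separately.
  f(x) = 1 - e^(-x^2)   ⇒   f'(x) = 2·x·e^(-x^2)
  g(x) = tan(x)^2   ⇒   g'(x) = (2·tan(x)^2 + 2)·tan(x)
  lim(x→0) f'(x)/g'(x) = lim(x→0) (2·x·e^(-x^2))/((2·tan(x)^2 + 2)·tan(x))
  = 1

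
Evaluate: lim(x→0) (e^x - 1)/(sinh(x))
This is a 0/0 indeterminate form.

Apply L'Hôpital's rule: differentiate numerator and denominator separately.
  f(x) = e^(x) - 1   ⇒   f'(x) = e^(x)
  g(x) = sinh(x)   ⇒   g'(x) = cosh(x)
  lim(x→0) f'(x)/g'(x) = lim(x→0) (e^(x))/(cosh(x))
  = 1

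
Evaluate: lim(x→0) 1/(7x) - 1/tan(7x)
This is an ∞-∞ indeterminate form.

Combine fractions or rationalize to convert ∞-∞ to 0/0 form:
  lim(x→0) 1/(7x) - 1/tan(7x) = 0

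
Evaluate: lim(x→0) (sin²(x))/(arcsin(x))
This is a 0/0 indeterminate form.

Apply L'Hôpital's rule: differentiate numerator and denominator separately.
  f(x) = sin(x)^2   ⇒   f'(x) = 2·sin(x)·cos(x)
  g(x) = asin(x)   ⇒   g'(x) = 1/sqrt(1 - x^2)
  lim(x→0) f'(x)/g'(x) = lim(x→0) (2·sin(x)·cos(x))/(1/sqrt(1 - x^2))
  = 0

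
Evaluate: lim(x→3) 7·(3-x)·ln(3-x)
This is a 0·∞ indeterminate form.

Rewrite 0·∞ as a quotient (0/0 or ∞/∞ form), then apply L'Hôpital's rule:
  lim(x→3) 7·(3-x)·ln(3-x) = 0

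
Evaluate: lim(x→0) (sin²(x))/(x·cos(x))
This is a 0/0 indeterminate form.

Apply L'Hôpital's rule: differentiate numerator and denominator separately.
  f(x) = sin(x)^2   ⇒   f'(x) = 2·sin(x)·cos(x)
  g(x) = x·cos(x)   ⇒   g'(x) = -x·sin(x) + cos(x)
  lim(x→0) f'(x)/g'(x) = lim(x→0) (2·sin(x)·cos(x))/(-x·sin(x) + cos(x))
  = 0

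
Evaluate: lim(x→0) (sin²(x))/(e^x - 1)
This is a 0/0 indeterminate form.

Apply L'Hôpital's rule: differentiate numerator and denominator separately.
  f(x) = sin(x)^2   ⇒   f'(x) = 2·sin(x)·cos(x)
  g(x) = e^(x) - 1   ⇒   g'(x) = e^(x)
  lim(x→0) f'(x)/g'(x) = lim(x→0) (2·sin(x)·cos(x))/(e^(x))
  = 0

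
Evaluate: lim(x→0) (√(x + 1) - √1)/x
This is a standard limit.

Factor or rationalize the expression:
  lim(x→0) (√(x + 1) - √1)/x = 1/2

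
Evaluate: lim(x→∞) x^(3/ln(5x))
This is an exponential indeterminate form.

For exponential indeterminate forms, take the natural log:
  Let L = lim(x→∞) x^(3/ln(5x))
  Then ln(L) = lim(x→∞) [exponent × ln(base)]
  Evaluate using L'Hôpital or standard limits, then exponentiate.
  L = e^(3)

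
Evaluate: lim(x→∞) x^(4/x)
This is an exponential indeterminate form.

For exponential indeterminate forms, take the natural log:
  Let L = lim(x→∞) x^(4/x)
  Then ln(L) = lim(x→∞) [exponent × ln(base)]
  Evaluate using L'Hôpital or standard limits, then exponentiate.
  L = 1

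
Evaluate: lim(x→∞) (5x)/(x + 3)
This is an ∞/∞ indeterminate form.

Apply L'Hôpital's rule: differentiate numerator and denominator separately.
  f(x) = 5·x   ⇒   f'(x) = 5
  g(x) = x + 3   ⇒   g'(x) = 1
  lim(x→∞) f'(x)/g'(x) = lim(x→∞) (5)/(1)
  = 5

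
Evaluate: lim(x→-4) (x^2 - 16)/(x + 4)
This is a standard limit.

Factor or rationalize the expression:
  lim(x→-4) (x^2 - 16)/(x + 4) = -8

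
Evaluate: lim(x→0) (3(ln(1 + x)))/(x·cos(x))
This is a 0/0 indeterminate form.

Apply L'Hôpital's rule: differentiate numerator and denominator separately.
  f(x) = 3·ln(x + 1)   ⇒   f'(x) = 3/(x + 1)
  g(x) = x·cos(x)   ⇒   g'(x) = -x·sin(x) + cos(x)
  lim(x→0) f'(x)/g'(x) = lim(x→0) (3/(x + 1))/(-x·sin(x) + cos(x))
  = 3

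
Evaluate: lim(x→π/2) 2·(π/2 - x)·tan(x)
This is a 0·∞ indeterminate form.

Rewrite 0·∞ as a quotient (0/0 or ∞/∞ form), then apply L'Hôpital's rule:
  lim(x→π/2) 2·(π/2 - x)·tan(x) = 2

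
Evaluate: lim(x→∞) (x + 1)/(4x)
This is an ∞/∞ indeterminate form.

Apply L'Hôpital's rule: differentiate numerator and denominator separately.
  f(x) = x + 1   ⇒   f'(x) = 1
  g(x) = 4·x   ⇒   g'(x) = 4
  lim(x→∞) f'(x)/g'(x) = lim(x→∞) (1)/(4)
  = 1/4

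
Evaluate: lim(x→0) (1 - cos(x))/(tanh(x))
This is a 0/0 indeterminate form.

Apply L'Hôpital's rule: differentiate numerator and denominator separately.
  f(x) = 1 - cos(x)   ⇒   f'(x) = sin(x)
  g(x) = tanh(x)   ⇒   g'(x) = 1 - tanh(x)^2
  lim(x→0) f'(x)/g'(x) = lim(x→0) (sin(x))/(1 - tanh(x)^2)
  = 0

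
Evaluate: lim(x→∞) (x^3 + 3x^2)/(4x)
This is an ∞/∞ indeterminate form.

Apply L'Hôpital's rule: differentiate numerator and denominator separately.
  f(x) = x^3 + 3·x^2   ⇒   f'(x) = 3·x^2 + 6·x
  g(x) = 4·x   ⇒   g'(x) = 4
  lim(x→∞) f'(x)/g'(x) = lim(x→∞) (3·x^2 + 6·x)/(4)
  = ∞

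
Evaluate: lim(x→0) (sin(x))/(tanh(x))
This is a 0/0 indeterminate form.

Apply L'Hôpital's rule: differentiate numerator and denominator separately.
  f(x) = sin(x)   ⇒   f'(x) = cos(x)
  g(x) = tanh(x)   ⇒   g'(x) = 1 - tanh(x)^2
  lim(x→0) f'(x)/g'(x) = lim(x→0) (cos(x))/(1 - tanh(x)^2)
  = 1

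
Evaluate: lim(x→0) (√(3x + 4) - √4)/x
This is a standard limit.

Factor or rationalize the expression:
  lim(x→0) (√(3x + 4) - √4)/x = 3/4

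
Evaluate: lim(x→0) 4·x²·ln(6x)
This is a 0·∞ indeterminate form.

Rewrite 0·∞ as a quotient (0/0 or ∞/∞ form), then apply L'Hôpital's rule:
  lim(x→0) 4·x²·ln(6x) = 0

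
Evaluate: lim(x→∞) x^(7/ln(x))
This is an exponential indeterminate form.

For exponential indeterminate forms, take the natural log:
  Let L = lim(x→∞) x^(7/ln(x))
  Then ln(L) = lim(x→∞) [exponent × ln(base)]
  Evaluate using L'Hôpital or standard limits, then exponentiate.
  L = e^(7)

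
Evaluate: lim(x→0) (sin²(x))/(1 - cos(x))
This is a 0/0 indeterminate form.

Apply L'Hôpital's rule: differentiate numerator and denominator separately.
  f(x) = sin(x)^2   ⇒   f'(x) = 2·sin(x)·cos(x)
  g(x) = 1 - cos(x)   ⇒   g'(x) = sin(x)
  lim(x→0) f'(x)/g'(x) = lim(x→0) (2·sin(x)·cos(x))/(sin(x))
  = 2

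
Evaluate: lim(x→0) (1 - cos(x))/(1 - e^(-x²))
This is a 0/0 indeterminate form.

Apply L'Hôpital's rule: differentiate numerator and denominator separately.
  f(x) = 1 - cos(x)   ⇒   f'(x) = sin(x)
  g(x) = 1 - e^(-x^2)   ⇒   g'(x) = 2·x·e^(-x^2)
  lim(x→0) f'(x)/g'(x) = lim(x→0) (sin(x))/(2·x·e^(-x^2))
  = 1/2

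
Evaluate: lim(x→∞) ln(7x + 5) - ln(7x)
This is an ∞-∞ indeterminate form.

Combine fractions or rationalize to convert ∞-∞ to 0/0 form:
  lim(x→∞) ln(7x + 5) - ln(7x) = 0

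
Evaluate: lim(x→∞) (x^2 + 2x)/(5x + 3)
This is an ∞/∞ indeterminate form.

Apply L'Hôpital's rule: differentiate numerator and denominator separately.
  f(x) = x^2 + 2·x   ⇒   f'(x) = 2·x + 2
  g(x) = 5·x + 3   ⇒   g'(x) = 5
  lim(x→∞) f'(x)/g'(x) = lim(x→∞) (2·x + 2)/(5)
  = ∞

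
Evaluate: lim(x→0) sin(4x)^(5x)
This is an exponential indeterminate form.

For exponential indeterminate forms, take the natural log:
  Let L = lim(x→0) sin(4x)^(5x)
  Then ln(L) = lim(x→0) [exponent × ln(base)]
  Evaluate using L'Hôpital or standard limits, then exponentiate.
  L = 1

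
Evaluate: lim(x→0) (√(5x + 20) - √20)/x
This is a standard limit.

Factor or rationalize the expression:
  lim(x→0) (√(5x + 20) - √20)/x = sqrt(5)/4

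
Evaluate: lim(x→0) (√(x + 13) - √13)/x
This is a standard limit.

Factor or rationalize the expression:
  lim(x→0) (√(x + 13) - √13)/x = sqrt(13)/26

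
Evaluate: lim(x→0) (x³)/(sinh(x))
This is a 0/0 indeterminate form.

Apply L'Hôpital's rule: differentiate numerator and denominator separately.
  f(x) = x^3   ⇒   f'(x) = 3·x^2
  g(x) = sinh(x)   ⇒   g'(x) = cosh(x)
  lim(x→0) f'(x)/g'(x) = lim(x→0) (3·x^2)/(cosh(x))
  = 0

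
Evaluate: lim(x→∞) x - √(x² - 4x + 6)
This is an ∞-∞ indeterminate form.

Combine fractions or rationalize to convert ∞-∞ to 0/0 form:
  lim(x→∞) x - √(x² - 4x + 6) = 2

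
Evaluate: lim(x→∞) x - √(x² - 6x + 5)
This is an ∞-∞ indeterminate form.

Combine fractions or rationalize to convert ∞-∞ to 0/0 form:
  lim(x→∞) x - √(x² - 6x + 5) = 3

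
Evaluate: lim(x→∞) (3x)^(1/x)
This is an exponential indeterminate form.

For exponential indeterminate forms, take the natural log:
  Let L = lim(x→∞) (3x)^(1/x)
  Then ln(L) = lim(x→∞) [exponent × ln(base)]
  Evaluate using L'Hôpital or standard limits, then exponentiate.
  L = 1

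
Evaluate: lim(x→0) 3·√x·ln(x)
This is a 0·∞ indeterminate form.

Rewrite 0·∞ as a quotient (0/0 or ∞/∞ form), then apply L'Hôpital's rule:
  lim(x→0) 3·√x·ln(x) = 0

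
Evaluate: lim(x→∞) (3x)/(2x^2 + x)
This is an ∞/∞ indeterminate form.

Apply L'Hôpital's rule: differentiate numerator and denominator separately.
  f(x) = 3·x   ⇒   f'(x) = 3
  g(x) = 2·x^2 + x   ⇒   g'(x) = 4·x + 1
  lim(x→∞) f'(x)/g'(x) = lim(x→∞) (3)/(4·x + 1)
  = 0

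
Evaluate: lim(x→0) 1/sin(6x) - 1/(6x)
This is an ∞-∞ indeterminate form.

Combine fractions or rationalize to convert ∞-∞ to 0/0 form:
  lim(x→0) 1/sin(6x) - 1/(6x) = 0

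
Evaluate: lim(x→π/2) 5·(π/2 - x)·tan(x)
This is a 0·∞ indeterminate form.

Rewrite 0·∞ as a quotient (0/0 or ∞/∞ form), then apply L'Hôpital's rule:
  lim(x→π/2) 5·(π/2 - x)·tan(x) = 5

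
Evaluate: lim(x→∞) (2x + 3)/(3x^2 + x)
This is an ∞/∞ indeterminate form.

Apply L'Hôpital's rule: differentiate numerator and denominator separately.
  f(x) = 2·x + 3   ⇒   f'(x) = 2
  g(x) = 3·x^2 + x   ⇒   g'(x) = 6·x + 1
  lim(x→∞) f'(x)/g'(x) = lim(x→∞) (2)/(6·x + 1)
  = 0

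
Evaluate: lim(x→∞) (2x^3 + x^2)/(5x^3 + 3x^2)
This is an ∞/∞ indeterminate form.

Apply L'Hôpital's rule: differentiate numerator and denominator separately.
  f(x) = 2·x^3 + x^2   ⇒   f'(x) = 6·x^2 + 2·x
  g(x) = 5·x^3 + 3·x^2   ⇒   g'(x) = 15·x^2 + 6·x
  lim(x→∞) f'(x)/g'(x) = lim(x→∞) (6·x^2 + 2·x)/(15·x^2 + 6·x)
  = 2/5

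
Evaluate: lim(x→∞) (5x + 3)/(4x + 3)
This is an ∞/∞ indeterminate form.

Apply L'Hôpital's rule: differentiate numerator and denominator separately.
  f(x) = 5·x + 3   ⇒   f'(x) = 5
  g(x) = 4·x + 3   ⇒   g'(x) = 4
  lim(x→∞) f'(x)/g'(x) = lim(x→∞) (5)/(4)
  = 5/4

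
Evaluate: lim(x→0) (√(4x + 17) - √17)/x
This is a standard limit.

Factor or rationalize the expression:
  lim(x→0) (√(4x + 17) - √17)/x = 2·sqrt(17)/17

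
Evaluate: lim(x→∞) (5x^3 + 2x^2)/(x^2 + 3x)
This is an ∞/∞ indeterminate form.

Apply L'Hôpital's rule: differentiate numerator and denominator separately.
  f(x) = 5·x^3 + 2·x^2   ⇒   f'(x) = 15·x^2 + 4·x
  g(x) = x^2 + 3·x   ⇒   g'(x) = 2·x + 3
  lim(x→∞) f'(x)/g'(x) = lim(x→∞) (15·x^2 + 4·x)/(2·x + 3)
  = ∞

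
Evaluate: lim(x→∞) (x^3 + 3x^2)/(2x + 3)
This is an ∞/∞ indeterminate form.

Apply L'Hôpital's rule: differentiate numerator and denominator separately.
  f(x) = x^3 + 3·x^2   ⇒   f'(x) = 3·x^2 + 6·x
  g(x) = 2·x + 3   ⇒   g'(x) = 2
  lim(x→∞) f'(x)/g'(x) = lim(x→∞) (3·x^2 + 6·x)/(2)
  = ∞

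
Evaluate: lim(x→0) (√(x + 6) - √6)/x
This is a standard limit.

Factor or rationalize the expression:
  lim(x→0) (√(x + 6) - √6)/x = sqrt(6)/12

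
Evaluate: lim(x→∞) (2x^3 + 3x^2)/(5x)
This is an ∞/∞ indeterminate form.

Apply L'Hôpital's rule: differentiate numerator and denominator separately.
  f(x) = 2·x^3 + 3·x^2   ⇒   f'(x) = 6·x^2 + 6·x
  g(x) = 5·x   ⇒   g'(x) = 5
  lim(x→∞) f'(x)/g'(x) = lim(x→∞) (6·x^2 + 6·x)/(5)
  = ∞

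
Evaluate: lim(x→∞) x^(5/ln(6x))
This is an exponential indeterminate form.

For exponential indeterminate forms, take the natural log:
  Let L = lim(x→∞) x^(5/ln(6x))
  Then ln(L) = lim(x→∞) [exponent × ln(base)]
  Evaluate using L'Hôpital or standard limits, then exponentiate.
  L = e^(5)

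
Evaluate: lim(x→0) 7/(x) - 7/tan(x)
This is an ∞-∞ indeterminate form.

Combine fractions or rationalize to convert ∞-∞ to 0/0 form:
  lim(x→0) 7/(x) - 7/tan(x) = 0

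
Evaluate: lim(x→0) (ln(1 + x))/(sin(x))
This is a 0/0 indeterminate form.

Apply L'Hôpital's rule: differentiate numerator and denominator separately.
  f(x) = ln(x + 1)   ⇒   f'(x) = 1/(x + 1)
  g(x) = sin(x)   ⇒   g'(x) = cos(x)
  lim(x→0) f'(x)/g'(x) = lim(x→0) (1/(x + 1))/(cos(x))
  = 1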